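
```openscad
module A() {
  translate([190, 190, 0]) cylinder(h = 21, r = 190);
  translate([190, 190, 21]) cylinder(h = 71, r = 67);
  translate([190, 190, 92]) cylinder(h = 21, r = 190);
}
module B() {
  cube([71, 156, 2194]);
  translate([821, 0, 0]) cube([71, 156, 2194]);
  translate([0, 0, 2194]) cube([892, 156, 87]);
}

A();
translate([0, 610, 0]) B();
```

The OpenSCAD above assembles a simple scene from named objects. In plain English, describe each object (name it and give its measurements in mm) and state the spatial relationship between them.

A is a spool: two coaxial disc flanges of radius 190 mm and thickness 21 mm, joined by a core cylinder of radius 67 mm and height 71 mm. The lower flange rests on z = 0 and the three cylinders share a vertical axis.

B is a rectangular door frame: two vertical jambs of 71×156 mm section, 2194 mm tall, with a clear opening 750 mm wide between their inner faces. A header 87 mm tall and 156 mm deep lies on top of the jambs and spans the full outside width.

The door frame is on the floor beside the spool on its +y side.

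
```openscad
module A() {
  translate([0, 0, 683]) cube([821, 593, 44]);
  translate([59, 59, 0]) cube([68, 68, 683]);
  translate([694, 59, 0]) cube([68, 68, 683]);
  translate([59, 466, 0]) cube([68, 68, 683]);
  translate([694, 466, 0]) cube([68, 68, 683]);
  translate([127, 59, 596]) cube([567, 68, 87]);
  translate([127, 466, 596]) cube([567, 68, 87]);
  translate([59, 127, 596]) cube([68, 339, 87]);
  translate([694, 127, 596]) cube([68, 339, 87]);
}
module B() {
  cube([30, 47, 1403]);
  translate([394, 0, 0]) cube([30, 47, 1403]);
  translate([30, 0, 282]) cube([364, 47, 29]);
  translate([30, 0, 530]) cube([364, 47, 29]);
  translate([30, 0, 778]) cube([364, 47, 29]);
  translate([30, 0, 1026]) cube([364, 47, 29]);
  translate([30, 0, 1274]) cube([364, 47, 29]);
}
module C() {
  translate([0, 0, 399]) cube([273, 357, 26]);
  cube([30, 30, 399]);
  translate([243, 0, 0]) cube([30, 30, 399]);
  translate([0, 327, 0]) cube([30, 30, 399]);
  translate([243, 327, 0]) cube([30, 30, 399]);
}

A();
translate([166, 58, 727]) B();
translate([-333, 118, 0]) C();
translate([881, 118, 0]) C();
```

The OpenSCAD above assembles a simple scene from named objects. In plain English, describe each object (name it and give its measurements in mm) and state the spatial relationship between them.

A is a table with a 821×593 mm rectangular top, 44 mm thick, top surface at z = 727 mm, supported by four 68×68 mm square legs, each inset 59 mm from the nearest pair of top edges, running from the floor. Four apron rails, 68 mm thick and 87 mm tall, run between adjacent legs with their top edges flush with the underside of the top and their outer faces flush with the legs' outer faces.

B is a wooden ladder with two side rails of 30×47 mm section and 1403 mm height, set 424 mm apart overall. Between them run 5 rectangular rungs (47 mm deep, 29 mm thick), front faces flush with the rails' −y face. The bottom of the first rung is 282 mm above the floor and each subsequent rung is 248 mm higher than the one below.

C is a simple wooden stool: a rectangular seat 273 mm (x) by 357 mm (y), 26 mm thick, top face at z = 425 mm, on four square legs, each 30×30 mm in cross-section. The legs rest on z = 0, each flush with a corner of the seat.

The ladder is on top of the table. Two stools sit around the table at the −x, +x sides.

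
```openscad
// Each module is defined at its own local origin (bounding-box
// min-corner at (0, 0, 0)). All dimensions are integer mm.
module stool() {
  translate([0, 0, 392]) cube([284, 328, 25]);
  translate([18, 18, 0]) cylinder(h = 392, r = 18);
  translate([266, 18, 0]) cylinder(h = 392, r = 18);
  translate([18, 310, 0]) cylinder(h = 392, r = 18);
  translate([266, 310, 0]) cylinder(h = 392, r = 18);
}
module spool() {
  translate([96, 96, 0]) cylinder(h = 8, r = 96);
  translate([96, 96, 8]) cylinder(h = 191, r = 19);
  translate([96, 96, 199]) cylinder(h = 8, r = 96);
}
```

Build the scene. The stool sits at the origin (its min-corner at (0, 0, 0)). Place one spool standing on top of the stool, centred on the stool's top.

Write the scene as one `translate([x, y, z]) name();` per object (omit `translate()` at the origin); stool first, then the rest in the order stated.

stool();
translate([46, 68, 417]) spool();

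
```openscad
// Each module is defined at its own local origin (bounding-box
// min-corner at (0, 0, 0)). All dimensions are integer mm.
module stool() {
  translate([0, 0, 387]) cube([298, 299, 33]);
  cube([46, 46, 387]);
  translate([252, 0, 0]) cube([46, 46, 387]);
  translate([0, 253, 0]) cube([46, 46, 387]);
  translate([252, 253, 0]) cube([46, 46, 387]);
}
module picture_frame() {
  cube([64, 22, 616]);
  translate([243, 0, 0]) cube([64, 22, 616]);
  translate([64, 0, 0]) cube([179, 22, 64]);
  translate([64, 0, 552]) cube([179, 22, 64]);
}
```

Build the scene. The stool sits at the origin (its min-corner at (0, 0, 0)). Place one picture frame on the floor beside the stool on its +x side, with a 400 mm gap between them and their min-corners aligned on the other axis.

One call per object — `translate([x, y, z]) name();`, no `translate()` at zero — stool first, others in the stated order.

stool();
translate([698, 0, 0]) picture_frame();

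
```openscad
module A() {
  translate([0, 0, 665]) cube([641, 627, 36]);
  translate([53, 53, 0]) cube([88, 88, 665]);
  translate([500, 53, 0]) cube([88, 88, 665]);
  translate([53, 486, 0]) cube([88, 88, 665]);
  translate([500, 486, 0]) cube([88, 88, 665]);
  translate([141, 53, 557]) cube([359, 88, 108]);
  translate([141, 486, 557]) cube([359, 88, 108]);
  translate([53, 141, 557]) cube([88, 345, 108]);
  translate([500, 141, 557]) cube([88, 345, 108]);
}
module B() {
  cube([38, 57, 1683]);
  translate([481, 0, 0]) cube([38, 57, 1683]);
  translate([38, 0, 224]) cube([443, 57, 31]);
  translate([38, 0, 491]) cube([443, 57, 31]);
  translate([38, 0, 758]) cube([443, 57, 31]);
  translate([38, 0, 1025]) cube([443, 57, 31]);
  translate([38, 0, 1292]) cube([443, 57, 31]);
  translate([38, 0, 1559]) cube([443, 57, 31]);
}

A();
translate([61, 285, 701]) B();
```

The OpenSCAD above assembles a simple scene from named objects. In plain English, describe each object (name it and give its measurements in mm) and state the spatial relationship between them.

A is a table: top 641 mm (x) × 627 mm (y), 36 mm thick, upper face at z = 701 mm, on four 88×88 mm square legs, each inset 53 mm from the nearest pair of top edges, running from z = 0 to the bottom of the top. Four apron rails, 88 mm thick and 108 mm tall, run between adjacent legs with their top edges flush with the underside of the top and their outer faces flush with the legs' outer faces.

B is a wooden ladder with two side rails of 38×57 mm section and 1683 mm height, set 519 mm apart overall. Between them run 6 rectangular rungs (57 mm deep, 31 mm thick), front faces flush with the rails' −y face. The bottom of the first rung is 224 mm above the floor and each subsequent rung is 267 mm higher than the one below.

The ladder is on top of the table, centred.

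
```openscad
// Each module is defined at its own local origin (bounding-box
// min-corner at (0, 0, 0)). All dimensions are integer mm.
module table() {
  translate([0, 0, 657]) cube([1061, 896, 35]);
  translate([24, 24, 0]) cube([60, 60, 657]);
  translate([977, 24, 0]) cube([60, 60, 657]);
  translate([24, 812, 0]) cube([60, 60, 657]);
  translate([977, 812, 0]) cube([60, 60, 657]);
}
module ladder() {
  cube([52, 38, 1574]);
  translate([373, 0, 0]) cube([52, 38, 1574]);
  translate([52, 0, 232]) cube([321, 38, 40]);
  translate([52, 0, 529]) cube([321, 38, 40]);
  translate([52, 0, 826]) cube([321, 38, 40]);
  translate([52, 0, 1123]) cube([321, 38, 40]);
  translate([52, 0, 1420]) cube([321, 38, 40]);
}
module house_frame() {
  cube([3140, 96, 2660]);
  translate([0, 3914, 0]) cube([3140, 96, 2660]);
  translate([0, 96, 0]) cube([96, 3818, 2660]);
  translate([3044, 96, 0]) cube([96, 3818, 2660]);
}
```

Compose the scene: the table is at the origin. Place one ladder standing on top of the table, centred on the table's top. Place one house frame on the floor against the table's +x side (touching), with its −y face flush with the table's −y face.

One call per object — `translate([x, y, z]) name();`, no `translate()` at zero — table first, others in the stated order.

table();
translate([318, 429, 692]) ladder();
translate([1061, 0, 0]) house_frame();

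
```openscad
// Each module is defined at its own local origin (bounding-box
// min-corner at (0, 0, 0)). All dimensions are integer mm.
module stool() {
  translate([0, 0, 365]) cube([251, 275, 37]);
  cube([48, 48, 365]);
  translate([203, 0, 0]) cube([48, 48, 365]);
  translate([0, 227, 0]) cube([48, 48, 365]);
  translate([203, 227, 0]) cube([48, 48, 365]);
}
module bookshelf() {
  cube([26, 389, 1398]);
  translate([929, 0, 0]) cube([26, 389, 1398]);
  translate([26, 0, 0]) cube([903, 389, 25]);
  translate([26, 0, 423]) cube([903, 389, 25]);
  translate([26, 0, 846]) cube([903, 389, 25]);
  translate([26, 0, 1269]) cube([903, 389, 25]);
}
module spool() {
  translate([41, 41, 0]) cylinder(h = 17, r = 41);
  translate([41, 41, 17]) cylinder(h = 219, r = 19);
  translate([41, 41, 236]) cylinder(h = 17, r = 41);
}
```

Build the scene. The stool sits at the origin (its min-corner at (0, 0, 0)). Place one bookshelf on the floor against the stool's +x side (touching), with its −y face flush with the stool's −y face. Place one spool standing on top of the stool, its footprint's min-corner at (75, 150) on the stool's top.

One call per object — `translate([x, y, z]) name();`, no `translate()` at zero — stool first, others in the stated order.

stool();
translate([251, 0, 0]) bookshelf();
translate([75, 150, 402]) spool();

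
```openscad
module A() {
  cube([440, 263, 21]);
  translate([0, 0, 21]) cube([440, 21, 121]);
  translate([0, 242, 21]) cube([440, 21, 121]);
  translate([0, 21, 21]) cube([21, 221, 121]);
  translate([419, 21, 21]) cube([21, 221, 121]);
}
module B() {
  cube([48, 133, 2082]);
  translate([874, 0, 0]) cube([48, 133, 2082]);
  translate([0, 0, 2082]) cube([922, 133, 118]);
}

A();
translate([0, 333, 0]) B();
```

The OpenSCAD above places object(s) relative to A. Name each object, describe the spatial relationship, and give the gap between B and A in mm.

The door frame's nearest face is 70 mm from the open box's +y face.

A is an open box. B is a door frame. The door frame is on the floor beside the open box on its +y side. The gap between the door frame and the open box is 70 mm.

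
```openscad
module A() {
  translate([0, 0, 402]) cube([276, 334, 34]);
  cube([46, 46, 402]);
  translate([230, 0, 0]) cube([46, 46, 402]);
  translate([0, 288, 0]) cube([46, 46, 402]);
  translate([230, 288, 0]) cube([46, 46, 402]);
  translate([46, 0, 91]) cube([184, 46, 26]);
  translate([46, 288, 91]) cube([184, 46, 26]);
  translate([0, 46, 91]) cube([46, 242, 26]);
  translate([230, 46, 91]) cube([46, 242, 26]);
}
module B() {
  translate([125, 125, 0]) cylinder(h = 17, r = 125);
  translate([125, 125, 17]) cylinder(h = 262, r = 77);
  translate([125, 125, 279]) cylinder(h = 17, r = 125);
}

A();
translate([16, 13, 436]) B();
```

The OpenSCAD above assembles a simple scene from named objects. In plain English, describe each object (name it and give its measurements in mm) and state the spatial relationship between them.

A is a four-legged stool. The seat is 276×334 mm, 34 mm thick, top at z = 436 mm. It stands on four square legs, each 46×46 mm in cross-section, from z = 0 to the seat underside, each flush with a corner of the seat. Four stretchers, 46 mm wide and 26 mm tall, connect adjacent legs with their undersides at z = 91 mm, each running between the inner faces of the legs it joins and aligned with the legs' outer faces on the other axis.

B is a spool: two coaxial disc flanges of radius 125 mm and thickness 17 mm, joined by a core cylinder of radius 77 mm and height 262 mm. The lower flange rests on z = 0 and the three cylinders share a vertical axis.

The spool is on top of the stool.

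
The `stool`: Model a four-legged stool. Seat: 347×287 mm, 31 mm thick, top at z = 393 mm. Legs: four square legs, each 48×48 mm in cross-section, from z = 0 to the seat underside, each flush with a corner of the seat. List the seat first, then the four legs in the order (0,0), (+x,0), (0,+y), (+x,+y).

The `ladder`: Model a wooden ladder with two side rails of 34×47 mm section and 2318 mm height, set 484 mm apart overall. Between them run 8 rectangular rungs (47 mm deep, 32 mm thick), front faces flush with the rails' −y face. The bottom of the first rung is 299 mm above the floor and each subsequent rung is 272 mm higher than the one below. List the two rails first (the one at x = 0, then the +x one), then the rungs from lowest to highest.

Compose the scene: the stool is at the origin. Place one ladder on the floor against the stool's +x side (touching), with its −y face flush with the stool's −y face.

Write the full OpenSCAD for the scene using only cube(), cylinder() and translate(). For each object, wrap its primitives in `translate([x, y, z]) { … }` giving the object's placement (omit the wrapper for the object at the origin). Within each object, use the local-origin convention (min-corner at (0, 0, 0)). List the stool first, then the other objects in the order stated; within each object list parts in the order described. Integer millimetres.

translate([0, 0, 362]) cube([347, 287, 31]);
cube([48, 48, 362]);
translate([299, 0, 0]) cube([48, 48, 362]);
translate([0, 239, 0]) cube([48, 48, 362]);
translate([299, 239, 0]) cube([48, 48, 362]);
translate([347, 0, 0]) {
  cube([34, 47, 2318]);
  translate([450, 0, 0]) cube([34, 47, 2318]);
  translate([34, 0, 299]) cube([416, 47, 32]);
  translate([34, 0, 571]) cube([416, 47, 32]);
  translate([34, 0, 843]) cube([416, 47, 32]);
  translate([34, 0, 1115]) cube([416, 47, 32]);
  translate([34, 0, 1387]) cube([416, 47, 32]);
  translate([34, 0, 1659]) cube([416, 47, 32]);
  translate([34, 0, 1931]) cube([416, 47, 32]);
  translate([34, 0, 2203]) cube([416, 47, 32]);
}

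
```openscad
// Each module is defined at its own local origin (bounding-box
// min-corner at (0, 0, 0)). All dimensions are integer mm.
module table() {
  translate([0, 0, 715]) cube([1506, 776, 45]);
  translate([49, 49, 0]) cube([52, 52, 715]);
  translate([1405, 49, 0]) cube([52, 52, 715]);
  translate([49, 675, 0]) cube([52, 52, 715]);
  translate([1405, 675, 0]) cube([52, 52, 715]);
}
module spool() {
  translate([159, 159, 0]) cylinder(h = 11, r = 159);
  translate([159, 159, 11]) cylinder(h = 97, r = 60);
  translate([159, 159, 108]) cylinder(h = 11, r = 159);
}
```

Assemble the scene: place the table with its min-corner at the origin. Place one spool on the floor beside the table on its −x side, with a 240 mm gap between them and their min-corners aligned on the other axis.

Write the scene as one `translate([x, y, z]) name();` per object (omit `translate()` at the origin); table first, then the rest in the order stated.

table();
translate([-558, 0, 0]) spool();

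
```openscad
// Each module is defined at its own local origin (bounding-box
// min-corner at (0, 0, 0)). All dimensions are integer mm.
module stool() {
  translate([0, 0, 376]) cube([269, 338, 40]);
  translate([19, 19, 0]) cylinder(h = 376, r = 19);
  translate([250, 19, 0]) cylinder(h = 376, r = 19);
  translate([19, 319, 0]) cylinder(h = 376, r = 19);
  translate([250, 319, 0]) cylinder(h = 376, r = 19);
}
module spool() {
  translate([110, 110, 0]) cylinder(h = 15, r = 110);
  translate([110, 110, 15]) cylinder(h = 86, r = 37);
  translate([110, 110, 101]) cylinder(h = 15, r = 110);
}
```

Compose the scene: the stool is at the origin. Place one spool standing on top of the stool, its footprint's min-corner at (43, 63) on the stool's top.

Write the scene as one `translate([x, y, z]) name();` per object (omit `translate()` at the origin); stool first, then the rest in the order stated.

stool();
translate([43, 63, 416]) spool();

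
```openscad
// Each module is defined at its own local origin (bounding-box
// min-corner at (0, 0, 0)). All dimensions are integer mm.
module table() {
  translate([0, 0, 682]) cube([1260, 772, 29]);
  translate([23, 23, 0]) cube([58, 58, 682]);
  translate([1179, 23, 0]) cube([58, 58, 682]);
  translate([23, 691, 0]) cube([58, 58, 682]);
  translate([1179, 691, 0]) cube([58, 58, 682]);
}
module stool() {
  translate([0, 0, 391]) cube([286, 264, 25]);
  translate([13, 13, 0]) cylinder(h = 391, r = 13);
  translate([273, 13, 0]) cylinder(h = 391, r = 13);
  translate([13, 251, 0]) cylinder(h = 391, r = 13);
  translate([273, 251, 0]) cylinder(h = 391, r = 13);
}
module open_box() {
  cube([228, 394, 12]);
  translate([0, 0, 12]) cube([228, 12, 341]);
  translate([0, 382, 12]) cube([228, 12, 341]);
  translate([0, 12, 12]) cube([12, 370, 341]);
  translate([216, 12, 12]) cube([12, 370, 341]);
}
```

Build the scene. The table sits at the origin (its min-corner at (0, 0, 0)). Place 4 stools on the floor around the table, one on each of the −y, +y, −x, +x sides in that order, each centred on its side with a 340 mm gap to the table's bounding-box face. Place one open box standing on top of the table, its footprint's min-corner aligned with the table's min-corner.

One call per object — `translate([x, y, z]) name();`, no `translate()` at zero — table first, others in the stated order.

table();
translate([487, -604, 0]) stool();
translate([487, 1112, 0]) stool();
translate([-626, 254, 0]) stool();
translate([1600, 254, 0]) stool();
translate([0, 0, 711]) open_box();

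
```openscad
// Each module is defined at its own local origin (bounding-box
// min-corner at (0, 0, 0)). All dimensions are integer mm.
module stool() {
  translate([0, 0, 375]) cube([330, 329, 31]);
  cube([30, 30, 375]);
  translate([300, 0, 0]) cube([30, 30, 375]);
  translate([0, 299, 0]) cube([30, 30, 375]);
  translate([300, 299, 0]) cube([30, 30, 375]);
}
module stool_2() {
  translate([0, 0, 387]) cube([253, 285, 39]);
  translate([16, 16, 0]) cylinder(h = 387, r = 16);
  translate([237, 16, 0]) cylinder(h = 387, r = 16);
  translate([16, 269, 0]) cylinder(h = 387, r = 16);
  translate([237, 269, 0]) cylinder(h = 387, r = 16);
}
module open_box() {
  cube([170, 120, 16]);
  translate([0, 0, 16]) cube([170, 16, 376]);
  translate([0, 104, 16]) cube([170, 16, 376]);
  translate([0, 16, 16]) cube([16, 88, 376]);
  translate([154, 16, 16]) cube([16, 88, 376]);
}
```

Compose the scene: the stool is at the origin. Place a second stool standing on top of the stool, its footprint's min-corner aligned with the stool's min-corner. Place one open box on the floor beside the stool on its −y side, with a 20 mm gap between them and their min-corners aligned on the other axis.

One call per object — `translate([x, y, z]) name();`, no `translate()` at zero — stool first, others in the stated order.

stool();
translate([0, 0, 406]) stool_2();
translate([0, -140, 0]) open_box();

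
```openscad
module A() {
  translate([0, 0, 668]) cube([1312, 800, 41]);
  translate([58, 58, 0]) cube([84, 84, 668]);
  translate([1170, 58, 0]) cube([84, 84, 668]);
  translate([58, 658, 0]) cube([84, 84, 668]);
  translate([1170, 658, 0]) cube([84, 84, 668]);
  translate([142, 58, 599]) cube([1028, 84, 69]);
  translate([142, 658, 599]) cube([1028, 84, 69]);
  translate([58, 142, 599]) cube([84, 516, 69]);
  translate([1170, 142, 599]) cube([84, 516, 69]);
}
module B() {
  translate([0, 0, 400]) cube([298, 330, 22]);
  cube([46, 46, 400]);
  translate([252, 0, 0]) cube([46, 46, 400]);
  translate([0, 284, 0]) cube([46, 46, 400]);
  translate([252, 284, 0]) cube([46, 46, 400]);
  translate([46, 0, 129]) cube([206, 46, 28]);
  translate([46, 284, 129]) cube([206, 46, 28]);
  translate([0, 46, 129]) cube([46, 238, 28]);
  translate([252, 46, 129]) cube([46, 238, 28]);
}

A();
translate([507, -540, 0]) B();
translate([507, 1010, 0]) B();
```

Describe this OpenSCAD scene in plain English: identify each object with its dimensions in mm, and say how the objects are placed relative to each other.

A is a table: top 1312 mm (x) × 800 mm (y), 41 mm thick, upper face at z = 709 mm, on four 84×84 mm square legs, each inset 58 mm from the nearest pair of top edges, running from z = 0 to the bottom of the top. Four apron rails, 84 mm thick and 69 mm tall, run between adjacent legs with their top edges flush with the underside of the top and their outer faces flush with the legs' outer faces.

B is a simple wooden stool: a rectangular seat 298 mm (x) by 330 mm (y), 22 mm thick, top face at z = 422 mm, on four square legs, each 46×46 mm in cross-section. The legs rest on z = 0, each flush with a corner of the seat. Four stretchers, 46 mm wide and 28 mm tall, connect adjacent legs with their undersides at z = 129 mm, each running between the inner faces of the legs it joins and aligned with the legs' outer faces on the other axis.

Two stools sit around the table at the −y, +y sides.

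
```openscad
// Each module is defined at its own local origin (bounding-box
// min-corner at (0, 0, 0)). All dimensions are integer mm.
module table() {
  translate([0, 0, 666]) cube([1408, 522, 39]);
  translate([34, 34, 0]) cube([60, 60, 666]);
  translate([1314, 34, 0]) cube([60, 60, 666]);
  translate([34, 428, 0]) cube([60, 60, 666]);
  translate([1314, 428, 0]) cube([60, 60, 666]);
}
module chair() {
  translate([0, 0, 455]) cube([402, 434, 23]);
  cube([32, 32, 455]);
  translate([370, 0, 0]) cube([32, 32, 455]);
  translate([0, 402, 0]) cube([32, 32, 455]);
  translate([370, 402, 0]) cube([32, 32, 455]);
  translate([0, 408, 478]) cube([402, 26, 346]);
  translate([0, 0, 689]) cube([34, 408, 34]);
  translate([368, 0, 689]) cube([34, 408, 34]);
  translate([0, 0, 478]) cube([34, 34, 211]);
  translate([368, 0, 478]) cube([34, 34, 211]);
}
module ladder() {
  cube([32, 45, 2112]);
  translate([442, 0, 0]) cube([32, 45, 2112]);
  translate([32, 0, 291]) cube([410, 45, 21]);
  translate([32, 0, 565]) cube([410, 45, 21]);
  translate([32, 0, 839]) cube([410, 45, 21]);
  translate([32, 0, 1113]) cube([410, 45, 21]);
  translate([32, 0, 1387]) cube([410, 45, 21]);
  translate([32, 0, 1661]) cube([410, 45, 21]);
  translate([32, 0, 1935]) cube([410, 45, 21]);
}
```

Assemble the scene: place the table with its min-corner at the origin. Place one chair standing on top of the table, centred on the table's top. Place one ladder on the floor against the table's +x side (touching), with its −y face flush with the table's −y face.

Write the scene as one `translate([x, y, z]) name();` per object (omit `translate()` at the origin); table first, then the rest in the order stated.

table();
translate([503, 44, 705]) chair();
translate([1408, 0, 0]) ladder();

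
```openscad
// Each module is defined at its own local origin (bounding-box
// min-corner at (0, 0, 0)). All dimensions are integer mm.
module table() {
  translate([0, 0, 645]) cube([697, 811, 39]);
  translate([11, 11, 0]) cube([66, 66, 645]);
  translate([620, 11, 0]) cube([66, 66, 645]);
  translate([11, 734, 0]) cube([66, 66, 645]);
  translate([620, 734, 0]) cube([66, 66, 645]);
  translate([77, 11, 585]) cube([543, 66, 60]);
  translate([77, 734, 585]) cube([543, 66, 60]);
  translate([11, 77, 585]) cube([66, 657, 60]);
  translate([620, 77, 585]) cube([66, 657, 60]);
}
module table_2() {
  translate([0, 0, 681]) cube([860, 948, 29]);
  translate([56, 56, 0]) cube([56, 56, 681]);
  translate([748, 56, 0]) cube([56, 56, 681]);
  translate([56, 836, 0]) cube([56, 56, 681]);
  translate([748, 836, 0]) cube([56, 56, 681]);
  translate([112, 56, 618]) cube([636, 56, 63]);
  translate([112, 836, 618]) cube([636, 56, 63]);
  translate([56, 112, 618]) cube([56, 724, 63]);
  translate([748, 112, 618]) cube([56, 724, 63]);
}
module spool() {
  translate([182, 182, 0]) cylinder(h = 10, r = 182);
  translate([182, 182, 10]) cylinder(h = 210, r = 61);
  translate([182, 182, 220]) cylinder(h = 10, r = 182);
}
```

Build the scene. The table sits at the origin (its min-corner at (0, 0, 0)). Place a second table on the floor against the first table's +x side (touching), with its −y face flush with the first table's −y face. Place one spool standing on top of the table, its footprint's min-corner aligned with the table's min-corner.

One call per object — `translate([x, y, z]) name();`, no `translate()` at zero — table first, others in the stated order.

table();
translate([697, 0, 0]) table_2();
translate([0, 0, 684]) spool();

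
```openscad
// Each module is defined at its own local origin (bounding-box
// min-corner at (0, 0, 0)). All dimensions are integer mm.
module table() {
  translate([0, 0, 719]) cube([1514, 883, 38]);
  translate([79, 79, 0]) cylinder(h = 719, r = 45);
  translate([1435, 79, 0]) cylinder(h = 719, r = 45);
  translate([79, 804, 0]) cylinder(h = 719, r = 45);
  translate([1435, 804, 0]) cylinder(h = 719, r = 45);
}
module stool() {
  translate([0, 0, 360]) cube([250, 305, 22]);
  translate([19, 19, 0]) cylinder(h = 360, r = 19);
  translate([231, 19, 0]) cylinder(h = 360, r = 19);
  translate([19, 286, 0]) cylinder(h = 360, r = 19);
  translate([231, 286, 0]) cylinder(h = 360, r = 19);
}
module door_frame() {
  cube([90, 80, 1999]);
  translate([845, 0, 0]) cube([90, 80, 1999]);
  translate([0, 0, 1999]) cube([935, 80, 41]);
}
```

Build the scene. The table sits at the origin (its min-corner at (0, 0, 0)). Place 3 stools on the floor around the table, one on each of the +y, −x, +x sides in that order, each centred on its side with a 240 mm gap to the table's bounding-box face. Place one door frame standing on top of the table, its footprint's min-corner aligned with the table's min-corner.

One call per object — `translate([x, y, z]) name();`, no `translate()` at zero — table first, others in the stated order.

table();
translate([632, 1123, 0]) stool();
translate([-490, 289, 0]) stool();
translate([1754, 289, 0]) stool();
translate([0, 0, 757]) door_frame();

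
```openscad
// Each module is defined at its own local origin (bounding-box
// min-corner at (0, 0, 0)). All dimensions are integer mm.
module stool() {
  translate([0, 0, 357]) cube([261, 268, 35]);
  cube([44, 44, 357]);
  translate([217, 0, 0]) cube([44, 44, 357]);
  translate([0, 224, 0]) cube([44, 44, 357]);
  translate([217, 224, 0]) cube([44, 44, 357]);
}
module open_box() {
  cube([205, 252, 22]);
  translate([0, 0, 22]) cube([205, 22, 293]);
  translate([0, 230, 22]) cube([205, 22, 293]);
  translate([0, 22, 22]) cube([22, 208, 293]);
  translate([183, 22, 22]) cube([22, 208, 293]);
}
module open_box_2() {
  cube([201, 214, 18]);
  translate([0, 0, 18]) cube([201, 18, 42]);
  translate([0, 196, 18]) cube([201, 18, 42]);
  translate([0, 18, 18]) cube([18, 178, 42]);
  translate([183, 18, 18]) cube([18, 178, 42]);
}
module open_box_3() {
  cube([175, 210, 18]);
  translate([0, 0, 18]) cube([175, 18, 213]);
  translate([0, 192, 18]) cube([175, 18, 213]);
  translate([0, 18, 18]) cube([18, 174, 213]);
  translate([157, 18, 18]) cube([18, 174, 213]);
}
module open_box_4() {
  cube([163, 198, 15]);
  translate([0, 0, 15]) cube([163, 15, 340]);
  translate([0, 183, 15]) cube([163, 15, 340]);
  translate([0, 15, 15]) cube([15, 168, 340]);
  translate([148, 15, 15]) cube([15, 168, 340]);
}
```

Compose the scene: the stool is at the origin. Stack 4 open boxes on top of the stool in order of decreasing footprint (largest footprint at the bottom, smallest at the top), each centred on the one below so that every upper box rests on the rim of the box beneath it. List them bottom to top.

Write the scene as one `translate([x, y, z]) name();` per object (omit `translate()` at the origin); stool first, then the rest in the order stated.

stool();
translate([28, 8, 392]) open_box();
translate([30, 27, 707]) open_box_2();
translate([43, 29, 767]) open_box_3();
translate([49, 35, 998]) open_box_4();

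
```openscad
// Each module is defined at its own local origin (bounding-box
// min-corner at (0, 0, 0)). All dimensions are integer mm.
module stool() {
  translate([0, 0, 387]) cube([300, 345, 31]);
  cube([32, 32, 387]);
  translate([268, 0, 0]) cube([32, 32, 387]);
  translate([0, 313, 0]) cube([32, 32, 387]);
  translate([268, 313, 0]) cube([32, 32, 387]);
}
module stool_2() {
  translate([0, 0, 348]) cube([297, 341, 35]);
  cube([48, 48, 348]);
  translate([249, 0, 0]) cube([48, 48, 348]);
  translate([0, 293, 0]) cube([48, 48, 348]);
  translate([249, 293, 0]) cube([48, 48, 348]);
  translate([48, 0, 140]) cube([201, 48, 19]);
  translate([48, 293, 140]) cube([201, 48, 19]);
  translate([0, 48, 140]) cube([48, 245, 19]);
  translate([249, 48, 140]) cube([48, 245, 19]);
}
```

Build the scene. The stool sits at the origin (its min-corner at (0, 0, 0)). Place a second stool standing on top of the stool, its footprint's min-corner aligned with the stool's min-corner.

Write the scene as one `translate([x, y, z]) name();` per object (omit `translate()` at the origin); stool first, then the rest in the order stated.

stool();
translate([0, 0, 418]) stool_2();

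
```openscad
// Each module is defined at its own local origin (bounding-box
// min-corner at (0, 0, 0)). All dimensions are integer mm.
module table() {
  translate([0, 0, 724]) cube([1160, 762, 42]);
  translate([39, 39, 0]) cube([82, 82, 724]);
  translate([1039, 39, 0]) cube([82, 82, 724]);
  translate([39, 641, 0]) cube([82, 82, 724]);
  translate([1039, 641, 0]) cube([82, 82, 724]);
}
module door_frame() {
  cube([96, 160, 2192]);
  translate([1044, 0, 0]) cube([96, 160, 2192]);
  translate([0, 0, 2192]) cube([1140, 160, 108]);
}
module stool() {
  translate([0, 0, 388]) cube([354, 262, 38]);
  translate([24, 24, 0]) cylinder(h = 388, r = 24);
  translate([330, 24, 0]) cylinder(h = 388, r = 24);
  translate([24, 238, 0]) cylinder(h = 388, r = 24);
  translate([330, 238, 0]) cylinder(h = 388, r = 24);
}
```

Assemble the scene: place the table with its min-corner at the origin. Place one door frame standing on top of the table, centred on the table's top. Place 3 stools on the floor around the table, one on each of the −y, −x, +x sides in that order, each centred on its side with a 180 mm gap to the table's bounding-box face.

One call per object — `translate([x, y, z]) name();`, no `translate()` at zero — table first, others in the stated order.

table();
translate([10, 301, 766]) door_frame();
translate([403, -442, 0]) stool();
translate([-534, 250, 0]) stool();
translate([1340, 250, 0]) stool();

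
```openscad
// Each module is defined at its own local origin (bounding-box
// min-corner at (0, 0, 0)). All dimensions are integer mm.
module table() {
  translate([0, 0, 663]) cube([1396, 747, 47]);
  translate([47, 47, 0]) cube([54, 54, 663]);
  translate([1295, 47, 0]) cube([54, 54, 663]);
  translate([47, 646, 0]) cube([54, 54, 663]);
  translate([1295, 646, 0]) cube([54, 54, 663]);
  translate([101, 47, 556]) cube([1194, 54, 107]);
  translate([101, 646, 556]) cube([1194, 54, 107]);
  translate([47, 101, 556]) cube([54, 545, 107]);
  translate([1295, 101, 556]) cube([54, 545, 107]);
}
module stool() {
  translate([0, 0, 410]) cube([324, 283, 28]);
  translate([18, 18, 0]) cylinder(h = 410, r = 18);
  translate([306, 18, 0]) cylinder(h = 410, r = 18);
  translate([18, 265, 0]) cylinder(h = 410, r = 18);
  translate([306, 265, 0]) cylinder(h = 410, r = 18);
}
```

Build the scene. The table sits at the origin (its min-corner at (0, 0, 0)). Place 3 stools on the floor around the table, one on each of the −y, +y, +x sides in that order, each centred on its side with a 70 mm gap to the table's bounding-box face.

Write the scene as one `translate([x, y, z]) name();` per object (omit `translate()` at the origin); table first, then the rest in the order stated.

table();
translate([536, -353, 0]) stool();
translate([536, 817, 0]) stool();
translate([1466, 232, 0]) stool();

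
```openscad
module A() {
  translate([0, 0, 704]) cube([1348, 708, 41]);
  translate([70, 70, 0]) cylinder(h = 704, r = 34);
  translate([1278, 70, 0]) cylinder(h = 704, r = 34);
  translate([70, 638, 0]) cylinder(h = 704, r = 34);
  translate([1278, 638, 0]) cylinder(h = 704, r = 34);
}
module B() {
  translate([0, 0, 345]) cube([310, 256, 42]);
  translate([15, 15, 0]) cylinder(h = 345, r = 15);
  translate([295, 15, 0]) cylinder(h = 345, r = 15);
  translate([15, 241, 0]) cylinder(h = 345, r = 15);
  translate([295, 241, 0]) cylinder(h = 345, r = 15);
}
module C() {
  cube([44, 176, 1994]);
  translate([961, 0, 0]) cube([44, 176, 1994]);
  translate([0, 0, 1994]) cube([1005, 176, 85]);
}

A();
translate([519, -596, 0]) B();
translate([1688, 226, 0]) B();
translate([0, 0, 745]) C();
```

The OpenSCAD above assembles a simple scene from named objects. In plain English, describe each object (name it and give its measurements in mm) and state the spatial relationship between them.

A is a table with a 1348×708 mm rectangular top, 41 mm thick, top surface at z = 745 mm, supported by four round legs of 68 mm diameter, each leg's bounding box inset 36 mm from the nearest pair of top edges, running from the floor.

B is a four-legged stool. The seat is a 310×256×42 mm slab whose top surface is at z = 387 mm; four round legs, each 30 mm in diameter, run from the floor (z = 0) to the underside of the seat, each leg's axis is inset half a diameter from the nearest pair of seat edges (so the leg's bounding box is flush with the corner).

C is a rectangular door frame: two vertical jambs of 44×176 mm section, 1994 mm tall, with a clear opening 917 mm wide between their inner faces. A header 85 mm tall and 176 mm deep lies on top of the jambs and spans the full outside width.

Two stools sit around the table at the −y, +x sides. The door frame is on top of the table.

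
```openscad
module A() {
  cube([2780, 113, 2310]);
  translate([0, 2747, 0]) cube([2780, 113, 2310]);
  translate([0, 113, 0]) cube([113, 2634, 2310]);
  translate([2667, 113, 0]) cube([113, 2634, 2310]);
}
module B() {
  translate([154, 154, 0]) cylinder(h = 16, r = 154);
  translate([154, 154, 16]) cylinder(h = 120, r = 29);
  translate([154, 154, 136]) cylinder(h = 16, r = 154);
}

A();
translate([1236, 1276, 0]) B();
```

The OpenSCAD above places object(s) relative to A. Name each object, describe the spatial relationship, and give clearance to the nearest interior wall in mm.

Clearances: x = 1123, y = 1163; minimum 1123 mm.

A is a house frame. B is a spool. The spool sits inside the house frame, centred. The clearance to the nearest interior wall is 1123 mm.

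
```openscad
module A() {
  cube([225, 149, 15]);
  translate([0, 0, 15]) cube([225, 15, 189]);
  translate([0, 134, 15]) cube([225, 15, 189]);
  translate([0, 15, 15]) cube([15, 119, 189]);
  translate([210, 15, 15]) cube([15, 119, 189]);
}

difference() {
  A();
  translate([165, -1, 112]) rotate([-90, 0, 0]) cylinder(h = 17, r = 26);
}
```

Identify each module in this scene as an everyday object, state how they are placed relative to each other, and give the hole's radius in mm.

A is an open box. The open box has a circular hole through its front wall. The hole's radius is 26 mm.

The subtracted cylinder has r = 26 mm.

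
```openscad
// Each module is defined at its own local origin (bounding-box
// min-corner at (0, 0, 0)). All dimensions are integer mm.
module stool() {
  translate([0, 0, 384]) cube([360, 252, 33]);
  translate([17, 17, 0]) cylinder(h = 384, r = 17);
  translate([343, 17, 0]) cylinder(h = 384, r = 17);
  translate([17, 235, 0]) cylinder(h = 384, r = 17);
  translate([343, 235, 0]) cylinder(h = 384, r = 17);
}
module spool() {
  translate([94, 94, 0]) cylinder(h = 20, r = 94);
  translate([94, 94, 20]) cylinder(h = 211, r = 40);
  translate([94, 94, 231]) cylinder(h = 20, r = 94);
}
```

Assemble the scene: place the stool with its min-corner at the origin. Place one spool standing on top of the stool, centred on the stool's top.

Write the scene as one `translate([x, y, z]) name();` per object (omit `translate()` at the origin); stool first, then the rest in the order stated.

stool();
translate([86, 32, 417]) spool();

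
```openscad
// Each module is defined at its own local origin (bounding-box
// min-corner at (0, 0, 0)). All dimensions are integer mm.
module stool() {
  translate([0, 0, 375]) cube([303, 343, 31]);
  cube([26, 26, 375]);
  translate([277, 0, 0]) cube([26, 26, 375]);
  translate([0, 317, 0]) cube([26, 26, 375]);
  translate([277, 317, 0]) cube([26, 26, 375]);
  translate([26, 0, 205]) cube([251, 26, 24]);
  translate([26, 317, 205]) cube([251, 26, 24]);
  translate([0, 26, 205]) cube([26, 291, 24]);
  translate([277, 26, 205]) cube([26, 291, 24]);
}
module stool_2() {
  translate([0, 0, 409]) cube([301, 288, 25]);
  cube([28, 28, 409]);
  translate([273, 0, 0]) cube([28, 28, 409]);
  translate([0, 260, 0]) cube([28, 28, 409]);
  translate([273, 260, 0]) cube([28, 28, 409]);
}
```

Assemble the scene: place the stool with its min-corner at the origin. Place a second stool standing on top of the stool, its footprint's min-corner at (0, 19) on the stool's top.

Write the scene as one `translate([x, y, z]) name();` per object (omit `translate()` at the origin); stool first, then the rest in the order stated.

stool();
translate([0, 19, 406]) stool_2();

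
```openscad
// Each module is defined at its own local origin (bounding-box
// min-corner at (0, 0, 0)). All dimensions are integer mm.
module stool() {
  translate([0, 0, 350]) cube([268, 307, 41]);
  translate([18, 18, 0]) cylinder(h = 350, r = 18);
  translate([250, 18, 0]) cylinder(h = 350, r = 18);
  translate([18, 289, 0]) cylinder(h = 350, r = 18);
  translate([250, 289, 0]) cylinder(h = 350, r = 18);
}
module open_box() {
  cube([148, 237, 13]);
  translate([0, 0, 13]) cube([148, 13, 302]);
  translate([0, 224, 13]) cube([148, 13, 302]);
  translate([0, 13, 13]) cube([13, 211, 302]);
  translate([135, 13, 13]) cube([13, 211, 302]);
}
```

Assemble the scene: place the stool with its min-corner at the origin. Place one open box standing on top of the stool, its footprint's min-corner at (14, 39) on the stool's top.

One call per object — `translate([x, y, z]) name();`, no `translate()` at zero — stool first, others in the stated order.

stool();
translate([14, 39, 391]) open_box();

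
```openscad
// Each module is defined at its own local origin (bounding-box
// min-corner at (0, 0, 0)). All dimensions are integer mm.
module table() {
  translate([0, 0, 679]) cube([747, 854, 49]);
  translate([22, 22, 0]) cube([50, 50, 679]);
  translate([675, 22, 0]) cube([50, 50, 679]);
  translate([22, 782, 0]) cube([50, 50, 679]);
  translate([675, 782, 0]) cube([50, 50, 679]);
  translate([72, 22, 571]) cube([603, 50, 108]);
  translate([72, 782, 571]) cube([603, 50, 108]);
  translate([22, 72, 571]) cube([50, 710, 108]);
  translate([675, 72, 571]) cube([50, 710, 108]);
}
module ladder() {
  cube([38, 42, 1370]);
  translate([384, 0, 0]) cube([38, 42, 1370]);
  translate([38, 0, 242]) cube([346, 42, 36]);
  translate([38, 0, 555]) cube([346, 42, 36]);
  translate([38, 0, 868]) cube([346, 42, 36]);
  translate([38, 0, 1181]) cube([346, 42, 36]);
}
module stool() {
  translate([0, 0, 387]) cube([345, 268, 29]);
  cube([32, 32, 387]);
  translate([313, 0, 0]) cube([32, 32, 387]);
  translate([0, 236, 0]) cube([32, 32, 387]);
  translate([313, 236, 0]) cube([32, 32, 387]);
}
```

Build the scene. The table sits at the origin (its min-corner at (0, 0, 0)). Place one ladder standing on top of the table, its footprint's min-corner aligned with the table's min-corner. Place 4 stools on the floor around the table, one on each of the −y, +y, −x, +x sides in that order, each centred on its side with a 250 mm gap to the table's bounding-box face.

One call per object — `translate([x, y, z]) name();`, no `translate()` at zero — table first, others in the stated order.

table();
translate([0, 0, 728]) ladder();
translate([201, -518, 0]) stool();
translate([201, 1104, 0]) stool();
translate([-595, 293, 0]) stool();
translate([997, 293, 0]) stool();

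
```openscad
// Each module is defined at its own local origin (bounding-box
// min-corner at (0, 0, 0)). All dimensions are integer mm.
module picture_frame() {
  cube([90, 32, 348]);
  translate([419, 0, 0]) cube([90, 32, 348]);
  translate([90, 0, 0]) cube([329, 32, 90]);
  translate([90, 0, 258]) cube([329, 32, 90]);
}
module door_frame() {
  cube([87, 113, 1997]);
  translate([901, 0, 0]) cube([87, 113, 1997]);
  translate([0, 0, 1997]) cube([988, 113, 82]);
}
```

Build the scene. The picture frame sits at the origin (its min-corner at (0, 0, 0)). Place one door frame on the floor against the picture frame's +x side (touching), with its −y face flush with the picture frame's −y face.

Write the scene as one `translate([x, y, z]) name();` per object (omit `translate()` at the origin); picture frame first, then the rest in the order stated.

picture_frame();
translate([509, 0, 0]) door_frame();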